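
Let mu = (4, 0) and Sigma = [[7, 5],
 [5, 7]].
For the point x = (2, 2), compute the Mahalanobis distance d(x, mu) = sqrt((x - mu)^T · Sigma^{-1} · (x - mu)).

Step 1 — centre the observation: (x - mu) = (-2, 2).

Step 2 — invert Sigma. det(Sigma) = 7·7 - (5)² = 24.
  Sigma^{-1} = (1/det) · [[d, -b], [-b, a]] = [[0.2917, -0.2083],
 [-0.2083, 0.2917]].

Step 3 — form the quadratic (x - mu)^T · Sigma^{-1} · (x - mu):
  Sigma^{-1} · (x - mu) = (-1, 1).
  (x - mu)^T · [Sigma^{-1} · (x - mu)] = (-2)·(-1) + (2)·(1) = 4.

Step 4 — take square root: d = √(4) ≈ 2.

d(x, mu) = √(4) ≈ 2


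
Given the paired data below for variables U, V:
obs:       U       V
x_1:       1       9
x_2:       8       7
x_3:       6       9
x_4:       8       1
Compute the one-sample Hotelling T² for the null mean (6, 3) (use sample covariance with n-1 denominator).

Step 1 — sample mean vector:
  mean(U) = (1 + 8 + 6 + 8) / 4 = 23/4 = 5.75
  mean(V) = (9 + 7 + 9 + 1) / 4 = 26/4 = 6.5
  x̄ = (5.75, 6.5),  deviation x̄ - mu_0 = (5.75, 6.5) - (6, 3) = (-0.25, 3.5).

Step 2 — sample covariance matrix, S[i,j] = (1/(n-1)) · Σ_k (x_{k,i} - mean_i) · (x_{k,j} - mean_j), divisor n-1 = 3:
  S[U,U] = ((-4.75)·(-4.75) + (2.25)·(2.25) + (0.25)·(0.25) + (2.25)·(2.25)) / 3 = 32.75/3 = 10.9167
  S[U,V] = ((-4.75)·(2.5) + (2.25)·(0.5) + (0.25)·(2.5) + (2.25)·(-5.5)) / 3 = -22.5/3 = -7.5
  S[V,V] = ((2.5)·(2.5) + (0.5)·(0.5) + (2.5)·(2.5) + (-5.5)·(-5.5)) / 3 = 43/3 = 14.3333
  S = [[10.9167, -7.5],
 [-7.5, 14.3333]].

Step 3 — invert S. det(S) = 10.9167·14.3333 - (-7.5)² = 100.2222.
  S^{-1} = (1/det) · [[d, -b], [-b, a]] = [[0.143, 0.0748],
 [0.0748, 0.1089]].

Step 4 — quadratic form (x̄ - mu_0)^T · S^{-1} · (x̄ - mu_0):
  S^{-1} · (x̄ - mu_0) = (0.2262, 0.3625),
  (x̄ - mu_0)^T · [...] = (-0.25)·(0.2262) + (3.5)·(0.3625) = 1.2123.

Step 5 — scale by n: T² = 4 · 1.2123 = 4.8492.

T² ≈ 4.8492


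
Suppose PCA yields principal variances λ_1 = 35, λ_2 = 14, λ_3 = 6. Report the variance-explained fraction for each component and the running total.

Step 1 — total variance = trace(Sigma) = Σ λ_i = 35 + 14 + 6 = 55.

Step 2 — fraction explained by component i = λ_i / Σ λ:
  PC1: 35/55 = 0.6364
  PC2: 14/55 = 0.2545
  PC3: 6/55 = 0.1091

Step 3 — cumulative fraction after k components = (λ_1 + ... + λ_k) / Σ λ:
  k = 1: 35/55 = 0.6364
  k = 2: (35 + 14)/55 = 49/55 = 0.8909
  k = 3: (35 + 14 + 6)/55 = 55/55 = 1

Summary (fraction, with percent):

explained: PC1 0.6364 (63.64%), PC2 0.2545 (25.45%), PC3 0.1091 (10.91%);  cumulative: 0.6364, 0.8909, 1


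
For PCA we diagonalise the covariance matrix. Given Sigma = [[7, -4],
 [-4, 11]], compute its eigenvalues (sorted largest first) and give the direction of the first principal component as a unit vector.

Step 1 — characteristic polynomial of 2×2 Sigma:
  det(Sigma - λI) = λ² - trace · λ + det = 0.
  trace = 7 + 11 = 18, det = 7·11 - (-4)² = 61.
Step 2 — discriminant:
  Δ = trace² - 4·det = 324 - 244 = 80.
Step 3 — eigenvalues:
  λ = (trace ± √Δ)/2 = (18 ± 8.9443)/2,
  λ_1 = 13.4721,  λ_2 = 4.5279.

Step 4 — unit eigenvector for λ_1: solve (Sigma - λ_1 I)v = 0. First row:
  (7 - 13.4721)·v_x + (-4)·v_y = 0, i.e. (-6.4721)·v_x + (-4)·v_y = 0,
  so v ∝ (b, λ_1 - a) = (-4, 6.4721); multiply by -1 so the first entry is positive: u = (4, -6.4721).
  ||u|| = √((4)² + (-6.4721)²) = √(57.8885) ≈ 7.6085,
  v_1 = u/||u|| ≈ (0.5257, -0.8507) (||v_1|| = 1).

λ_1 = 13.4721,  λ_2 = 4.5279;  v_1 ≈ (0.5257, -0.8507)


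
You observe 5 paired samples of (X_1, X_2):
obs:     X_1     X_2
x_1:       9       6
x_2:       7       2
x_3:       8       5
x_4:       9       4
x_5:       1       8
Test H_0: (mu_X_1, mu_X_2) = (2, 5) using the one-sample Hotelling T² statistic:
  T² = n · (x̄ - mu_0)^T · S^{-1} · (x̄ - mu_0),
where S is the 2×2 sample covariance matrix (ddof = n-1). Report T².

Step 1 — sample mean vector:
  mean(X_1) = (9 + 7 + 8 + 9 + 1) / 5 = 34/5 = 6.8
  mean(X_2) = (6 + 2 + 5 + 4 + 8) / 5 = 25/5 = 5
  x̄ = (6.8, 5),  deviation x̄ - mu_0 = (6.8, 5) - (2, 5) = (4.8, 0).

Step 2 — sample covariance matrix, S[i,j] = (1/(n-1)) · Σ_k (x_{k,i} - mean_i) · (x_{k,j} - mean_j), divisor n-1 = 4:
  S[X_1,X_1] = ((2.2)·(2.2) + (0.2)·(0.2) + (1.2)·(1.2) + (2.2)·(2.2) + (-5.8)·(-5.8)) / 4 = 44.8/4 = 11.2
  S[X_1,X_2] = ((2.2)·(1) + (0.2)·(-3) + (1.2)·(0) + (2.2)·(-1) + (-5.8)·(3)) / 4 = -18/4 = -4.5
  S[X_2,X_2] = ((1)·(1) + (-3)·(-3) + (0)·(0) + (-1)·(-1) + (3)·(3)) / 4 = 20/4 = 5
  S = [[11.2, -4.5],
 [-4.5, 5]].

Step 3 — invert S. det(S) = 11.2·5 - (-4.5)² = 35.75.
  S^{-1} = (1/det) · [[d, -b], [-b, a]] = [[0.1399, 0.1259],
 [0.1259, 0.3133]].

Step 4 — quadratic form (x̄ - mu_0)^T · S^{-1} · (x̄ - mu_0):
  S^{-1} · (x̄ - mu_0) = (0.6713, 0.6042),
  (x̄ - mu_0)^T · [...] = (4.8)·(0.6713) + (0)·(0.6042) = 3.2224.

Step 5 — scale by n: T² = 5 · 3.2224 = 16.1119.

T² ≈ 16.1119


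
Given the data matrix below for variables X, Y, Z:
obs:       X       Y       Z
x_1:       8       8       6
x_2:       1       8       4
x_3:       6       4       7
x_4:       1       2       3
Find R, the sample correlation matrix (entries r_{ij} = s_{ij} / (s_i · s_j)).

Step 1 — column means:
  mean(X) = (8 + 1 + 6 + 1) / 4 = 16/4 = 4
  mean(Y) = (8 + 8 + 4 + 2) / 4 = 22/4 = 5.5
  mean(Z) = (6 + 4 + 7 + 3) / 4 = 20/4 = 5

Step 2 — sample variances and covariances s[i,j] = (1/(n-1)) · Σ_k (x_{k,i} - mean_i) · (x_{k,j} - mean_j), with n-1 = 3:
  s[X,X] = ((4)·(4) + (-3)·(-3) + (2)·(2) + (-3)·(-3)) / 3 = 38/3 = 12.6667
  s[X,Y] = ((4)·(2.5) + (-3)·(2.5) + (2)·(-1.5) + (-3)·(-3.5)) / 3 = 10/3 = 3.3333
  s[X,Z] = ((4)·(1) + (-3)·(-1) + (2)·(2) + (-3)·(-2)) / 3 = 17/3 = 5.6667
  s[Y,Y] = ((2.5)·(2.5) + (2.5)·(2.5) + (-1.5)·(-1.5) + (-3.5)·(-3.5)) / 3 = 27/3 = 9
  s[Y,Z] = ((2.5)·(1) + (2.5)·(-1) + (-1.5)·(2) + (-3.5)·(-2)) / 3 = 4/3 = 1.3333
  s[Z,Z] = ((1)·(1) + (-1)·(-1) + (2)·(2) + (-2)·(-2)) / 3 = 10/3 = 3.3333
  Sample standard deviations s_i = √(s[i,i]):
  s(X) = √(12.6667) = 3.559
  s(Y) = √(9) = 3
  s(Z) = √(3.3333) = 1.8257

Step 3 — r_{ij} = s_{ij} / (s_i · s_j):
  r[X,X] = 1 (diagonal).
  r[X,Y] = 3.3333 / (3.559 · 3) = 3.3333 / 10.6771 = 0.3122
  r[X,Z] = 5.6667 / (3.559 · 1.8257) = 5.6667 / 6.4979 = 0.8721
  r[Y,Y] = 1 (diagonal).
  r[Y,Z] = 1.3333 / (3 · 1.8257) = 1.3333 / 5.4772 = 0.2434
  r[Z,Z] = 1 (diagonal).

R is symmetric with unit diagonal. Assembling:

R = [[1, 0.3122, 0.8721],
 [0.3122, 1, 0.2434],
 [0.8721, 0.2434, 1]]


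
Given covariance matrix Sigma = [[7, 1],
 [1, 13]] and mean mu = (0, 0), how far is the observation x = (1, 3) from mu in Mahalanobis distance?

Step 1 — centre the observation: (x - mu) = (1, 3).

Step 2 — invert Sigma. det(Sigma) = 7·13 - (1)² = 90.
  Sigma^{-1} = (1/det) · [[d, -b], [-b, a]] = [[0.1444, -0.0111],
 [-0.0111, 0.0778]].

Step 3 — form the quadratic (x - mu)^T · Sigma^{-1} · (x - mu):
  Sigma^{-1} · (x - mu) = (0.1111, 0.2222).
  (x - mu)^T · [Sigma^{-1} · (x - mu)] = (1)·(0.1111) + (3)·(0.2222) = 0.7778.

Step 4 — take square root: d = √(0.7778) ≈ 0.8819.

d(x, mu) = √(0.7778) ≈ 0.8819


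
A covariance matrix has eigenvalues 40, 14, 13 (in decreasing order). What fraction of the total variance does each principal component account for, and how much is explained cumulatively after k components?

Step 1 — total variance = trace(Sigma) = Σ λ_i = 40 + 14 + 13 = 67.

Step 2 — fraction explained by component i = λ_i / Σ λ:
  PC1: 40/67 = 0.597
  PC2: 14/67 = 0.209
  PC3: 13/67 = 0.194

Step 3 — cumulative fraction after k components = (λ_1 + ... + λ_k) / Σ λ:
  k = 1: 40/67 = 0.597
  k = 2: (40 + 14)/67 = 54/67 = 0.806
  k = 3: (40 + 14 + 13)/67 = 67/67 = 1

Summary (fraction, with percent):

explained: PC1 0.597 (59.7%), PC2 0.209 (20.9%), PC3 0.194 (19.4%);  cumulative: 0.597, 0.806, 1


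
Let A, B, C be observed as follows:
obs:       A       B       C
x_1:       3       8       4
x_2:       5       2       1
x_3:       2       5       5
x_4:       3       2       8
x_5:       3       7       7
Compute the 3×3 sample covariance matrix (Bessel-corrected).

Step 1 — column means:
  mean(A) = (3 + 5 + 2 + 3 + 3) / 5 = 16/5 = 3.2
  mean(B) = (8 + 2 + 5 + 2 + 7) / 5 = 24/5 = 4.8
  mean(C) = (4 + 1 + 5 + 8 + 7) / 5 = 25/5 = 5

Step 2 — sample covariance S[i,j] = (1/(n-1)) · Σ_k (x_{k,i} - mean_i) · (x_{k,j} - mean_j), with n-1 = 4.
  S[A,A] = ((-0.2)·(-0.2) + (1.8)·(1.8) + (-1.2)·(-1.2) + (-0.2)·(-0.2) + (-0.2)·(-0.2)) / 4 = 4.8/4 = 1.2
  S[A,B] = ((-0.2)·(3.2) + (1.8)·(-2.8) + (-1.2)·(0.2) + (-0.2)·(-2.8) + (-0.2)·(2.2)) / 4 = -5.8/4 = -1.45
  S[A,C] = ((-0.2)·(-1) + (1.8)·(-4) + (-1.2)·(0) + (-0.2)·(3) + (-0.2)·(2)) / 4 = -8/4 = -2
  S[B,B] = ((3.2)·(3.2) + (-2.8)·(-2.8) + (0.2)·(0.2) + (-2.8)·(-2.8) + (2.2)·(2.2)) / 4 = 30.8/4 = 7.7
  S[B,C] = ((3.2)·(-1) + (-2.8)·(-4) + (0.2)·(0) + (-2.8)·(3) + (2.2)·(2)) / 4 = 4/4 = 1
  S[C,C] = ((-1)·(-1) + (-4)·(-4) + (0)·(0) + (3)·(3) + (2)·(2)) / 4 = 30/4 = 7.5

S is symmetric (S[j,i] = S[i,j]). Assembling:

S = [[1.2, -1.45, -2],
 [-1.45, 7.7, 1],
 [-2, 1, 7.5]]


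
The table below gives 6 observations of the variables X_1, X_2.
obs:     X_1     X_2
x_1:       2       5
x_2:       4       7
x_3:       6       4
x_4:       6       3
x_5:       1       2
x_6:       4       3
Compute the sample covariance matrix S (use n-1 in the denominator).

Step 1 — column means:
  mean(X_1) = (2 + 4 + 6 + 6 + 1 + 4) / 6 = 23/6 = 3.8333
  mean(X_2) = (5 + 7 + 4 + 3 + 2 + 3) / 6 = 24/6 = 4

Step 2 — sample covariance S[i,j] = (1/(n-1)) · Σ_k (x_{k,i} - mean_i) · (x_{k,j} - mean_j), with n-1 = 5.
  S[X_1,X_1] = ((-1.8333)·(-1.8333) + (0.1667)·(0.1667) + (2.1667)·(2.1667) + (2.1667)·(2.1667) + (-2.8333)·(-2.8333) + (0.1667)·(0.1667)) / 5 = 20.8333/5 = 4.1667
  S[X_1,X_2] = ((-1.8333)·(1) + (0.1667)·(3) + (2.1667)·(0) + (2.1667)·(-1) + (-2.8333)·(-2) + (0.1667)·(-1)) / 5 = 2/5 = 0.4
  S[X_2,X_2] = ((1)·(1) + (3)·(3) + (0)·(0) + (-1)·(-1) + (-2)·(-2) + (-1)·(-1)) / 5 = 16/5 = 3.2

S is symmetric (S[j,i] = S[i,j]). Assembling:

S = [[4.1667, 0.4],
 [0.4, 3.2]]


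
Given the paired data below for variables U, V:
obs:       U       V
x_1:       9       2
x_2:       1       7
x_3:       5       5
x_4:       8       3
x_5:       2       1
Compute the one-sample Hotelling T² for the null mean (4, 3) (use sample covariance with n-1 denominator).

Step 1 — sample mean vector:
  mean(U) = (9 + 1 + 5 + 8 + 2) / 5 = 25/5 = 5
  mean(V) = (2 + 7 + 5 + 3 + 1) / 5 = 18/5 = 3.6
  x̄ = (5, 3.6),  deviation x̄ - mu_0 = (5, 3.6) - (4, 3) = (1, 0.6).

Step 2 — sample covariance matrix, S[i,j] = (1/(n-1)) · Σ_k (x_{k,i} - mean_i) · (x_{k,j} - mean_j), divisor n-1 = 4:
  S[U,U] = ((4)·(4) + (-4)·(-4) + (0)·(0) + (3)·(3) + (-3)·(-3)) / 4 = 50/4 = 12.5
  S[U,V] = ((4)·(-1.6) + (-4)·(3.4) + (0)·(1.4) + (3)·(-0.6) + (-3)·(-2.6)) / 4 = -14/4 = -3.5
  S[V,V] = ((-1.6)·(-1.6) + (3.4)·(3.4) + (1.4)·(1.4) + (-0.6)·(-0.6) + (-2.6)·(-2.6)) / 4 = 23.2/4 = 5.8
  S = [[12.5, -3.5],
 [-3.5, 5.8]].

Step 3 — invert S. det(S) = 12.5·5.8 - (-3.5)² = 60.25.
  S^{-1} = (1/det) · [[d, -b], [-b, a]] = [[0.0963, 0.0581],
 [0.0581, 0.2075]].

Step 4 — quadratic form (x̄ - mu_0)^T · S^{-1} · (x̄ - mu_0):
  S^{-1} · (x̄ - mu_0) = (0.1311, 0.1826),
  (x̄ - mu_0)^T · [...] = (1)·(0.1311) + (0.6)·(0.1826) = 0.2407.

Step 5 — scale by n: T² = 5 · 0.2407 = 1.2033.

T² ≈ 1.2033


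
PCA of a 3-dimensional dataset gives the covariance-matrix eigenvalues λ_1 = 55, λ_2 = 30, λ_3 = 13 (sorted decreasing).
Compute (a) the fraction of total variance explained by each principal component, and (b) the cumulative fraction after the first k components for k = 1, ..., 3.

Step 1 — total variance = trace(Sigma) = Σ λ_i = 55 + 30 + 13 = 98.

Step 2 — fraction explained by component i = λ_i / Σ λ:
  PC1: 55/98 = 0.5612
  PC2: 30/98 = 0.3061
  PC3: 13/98 = 0.1327

Step 3 — cumulative fraction after k components = (λ_1 + ... + λ_k) / Σ λ:
  k = 1: 55/98 = 0.5612
  k = 2: (55 + 30)/98 = 85/98 = 0.8673
  k = 3: (55 + 30 + 13)/98 = 98/98 = 1

Summary (fraction, with percent):

explained: PC1 0.5612 (56.12%), PC2 0.3061 (30.61%), PC3 0.1327 (13.27%);  cumulative: 0.5612, 0.8673, 1


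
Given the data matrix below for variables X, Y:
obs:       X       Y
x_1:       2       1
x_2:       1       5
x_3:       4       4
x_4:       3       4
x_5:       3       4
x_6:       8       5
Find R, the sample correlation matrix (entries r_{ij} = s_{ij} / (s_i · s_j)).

Step 1 — column means:
  mean(X) = (2 + 1 + 4 + 3 + 3 + 8) / 6 = 21/6 = 3.5
  mean(Y) = (1 + 5 + 4 + 4 + 4 + 5) / 6 = 23/6 = 3.8333

Step 2 — sample variances and covariances s[i,j] = (1/(n-1)) · Σ_k (x_{k,i} - mean_i) · (x_{k,j} - mean_j), with n-1 = 5:
  s[X,X] = ((-1.5)·(-1.5) + (-2.5)·(-2.5) + (0.5)·(0.5) + (-0.5)·(-0.5) + (-0.5)·(-0.5) + (4.5)·(4.5)) / 5 = 29.5/5 = 5.9
  s[X,Y] = ((-1.5)·(-2.8333) + (-2.5)·(1.1667) + (0.5)·(0.1667) + (-0.5)·(0.1667) + (-0.5)·(0.1667) + (4.5)·(1.1667)) / 5 = 6.5/5 = 1.3
  s[Y,Y] = ((-2.8333)·(-2.8333) + (1.1667)·(1.1667) + (0.1667)·(0.1667) + (0.1667)·(0.1667) + (0.1667)·(0.1667) + (1.1667)·(1.1667)) / 5 = 10.8333/5 = 2.1667
  Sample standard deviations s_i = √(s[i,i]):
  s(X) = √(5.9) = 2.429
  s(Y) = √(2.1667) = 1.472

Step 3 — r_{ij} = s_{ij} / (s_i · s_j):
  r[X,X] = 1 (diagonal).
  r[X,Y] = 1.3 / (2.429 · 1.472) = 1.3 / 3.5754 = 0.3636
  r[Y,Y] = 1 (diagonal).

R is symmetric with unit diagonal. Assembling:

R = [[1, 0.3636],
 [0.3636, 1]]


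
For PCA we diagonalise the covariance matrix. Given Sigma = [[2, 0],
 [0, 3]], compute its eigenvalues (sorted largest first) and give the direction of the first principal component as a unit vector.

Step 1 — characteristic polynomial of 2×2 Sigma:
  det(Sigma - λI) = λ² - trace · λ + det = 0.
  trace = 2 + 3 = 5, det = 2·3 - (0)² = 6.
Step 2 — discriminant:
  Δ = trace² - 4·det = 25 - 24 = 1.
Step 3 — eigenvalues:
  λ = (trace ± √Δ)/2 = (5 ± 1)/2,
  λ_1 = 3,  λ_2 = 2.

Step 4 — unit eigenvector for λ_1: Sigma is diagonal, so its eigenvectors are the coordinate axes. λ_1 = 3 is the diagonal entry on the second coordinate axis, hence
  v_1 = (0, 1) (||v_1|| = 1).

λ_1 = 3,  λ_2 = 2;  v_1 ≈ (0, 1)


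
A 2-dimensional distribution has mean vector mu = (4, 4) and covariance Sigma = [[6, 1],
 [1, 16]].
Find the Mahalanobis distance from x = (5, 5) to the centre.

Step 1 — centre the observation: (x - mu) = (1, 1).

Step 2 — invert Sigma. det(Sigma) = 6·16 - (1)² = 95.
  Sigma^{-1} = (1/det) · [[d, -b], [-b, a]] = [[0.1684, -0.0105],
 [-0.0105, 0.0632]].

Step 3 — form the quadratic (x - mu)^T · Sigma^{-1} · (x - mu):
  Sigma^{-1} · (x - mu) = (0.1579, 0.0526).
  (x - mu)^T · [Sigma^{-1} · (x - mu)] = (1)·(0.1579) + (1)·(0.0526) = 0.2105.

Step 4 — take square root: d = √(0.2105) ≈ 0.4588.

d(x, mu) = √(0.2105) ≈ 0.4588


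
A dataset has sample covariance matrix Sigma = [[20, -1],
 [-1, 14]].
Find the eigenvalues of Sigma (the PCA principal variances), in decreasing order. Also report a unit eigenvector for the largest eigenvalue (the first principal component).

Step 1 — characteristic polynomial of 2×2 Sigma:
  det(Sigma - λI) = λ² - trace · λ + det = 0.
  trace = 20 + 14 = 34, det = 20·14 - (-1)² = 279.
Step 2 — discriminant:
  Δ = trace² - 4·det = 1156 - 1116 = 40.
Step 3 — eigenvalues:
  λ = (trace ± √Δ)/2 = (34 ± 6.3246)/2,
  λ_1 = 20.1623,  λ_2 = 13.8377.

Step 4 — unit eigenvector for λ_1: solve (Sigma - λ_1 I)v = 0. First row:
  (20 - 20.1623)·v_x + (-1)·v_y = 0, i.e. (-0.1623)·v_x + (-1)·v_y = 0,
  so v ∝ (b, λ_1 - a) = (-1, 0.1623); multiply by -1 so the first entry is positive: u = (1, -0.1623).
  ||u|| = √((1)² + (-0.1623)²) = √(1.0263) ≈ 1.0131,
  v_1 = u/||u|| ≈ (0.9871, -0.1602) (||v_1|| = 1).

λ_1 = 20.1623,  λ_2 = 13.8377;  v_1 ≈ (0.9871, -0.1602)


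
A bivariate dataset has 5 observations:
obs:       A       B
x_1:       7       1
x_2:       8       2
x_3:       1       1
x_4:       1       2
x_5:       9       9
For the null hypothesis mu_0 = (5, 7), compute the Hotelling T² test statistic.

Step 1 — sample mean vector:
  mean(A) = (7 + 8 + 1 + 1 + 9) / 5 = 26/5 = 5.2
  mean(B) = (1 + 2 + 1 + 2 + 9) / 5 = 15/5 = 3
  x̄ = (5.2, 3),  deviation x̄ - mu_0 = (5.2, 3) - (5, 7) = (0.2, -4).

Step 2 — sample covariance matrix, S[i,j] = (1/(n-1)) · Σ_k (x_{k,i} - mean_i) · (x_{k,j} - mean_j), divisor n-1 = 4:
  S[A,A] = ((1.8)·(1.8) + (2.8)·(2.8) + (-4.2)·(-4.2) + (-4.2)·(-4.2) + (3.8)·(3.8)) / 4 = 60.8/4 = 15.2
  S[A,B] = ((1.8)·(-2) + (2.8)·(-1) + (-4.2)·(-2) + (-4.2)·(-1) + (3.8)·(6)) / 4 = 29/4 = 7.25
  S[B,B] = ((-2)·(-2) + (-1)·(-1) + (-2)·(-2) + (-1)·(-1) + (6)·(6)) / 4 = 46/4 = 11.5
  S = [[15.2, 7.25],
 [7.25, 11.5]].

Step 3 — invert S. det(S) = 15.2·11.5 - (7.25)² = 122.2375.
  S^{-1} = (1/det) · [[d, -b], [-b, a]] = [[0.0941, -0.0593],
 [-0.0593, 0.1243]].

Step 4 — quadratic form (x̄ - mu_0)^T · S^{-1} · (x̄ - mu_0):
  S^{-1} · (x̄ - mu_0) = (0.2561, -0.5093),
  (x̄ - mu_0)^T · [...] = (0.2)·(0.2561) + (-4)·(-0.5093) = 2.0882.

Step 5 — scale by n: T² = 5 · 2.0882 = 10.4411.

T² ≈ 10.4411


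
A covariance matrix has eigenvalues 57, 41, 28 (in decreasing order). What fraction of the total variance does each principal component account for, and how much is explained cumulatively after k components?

Step 1 — total variance = trace(Sigma) = Σ λ_i = 57 + 41 + 28 = 126.

Step 2 — fraction explained by component i = λ_i / Σ λ:
  PC1: 57/126 = 0.4524
  PC2: 41/126 = 0.3254
  PC3: 28/126 = 0.2222

Step 3 — cumulative fraction after k components = (λ_1 + ... + λ_k) / Σ λ:
  k = 1: 57/126 = 0.4524
  k = 2: (57 + 41)/126 = 98/126 = 0.7778
  k = 3: (57 + 41 + 28)/126 = 126/126 = 1

Summary (fraction, with percent):

explained: PC1 0.4524 (45.24%), PC2 0.3254 (32.54%), PC3 0.2222 (22.22%);  cumulative: 0.4524, 0.7778, 1


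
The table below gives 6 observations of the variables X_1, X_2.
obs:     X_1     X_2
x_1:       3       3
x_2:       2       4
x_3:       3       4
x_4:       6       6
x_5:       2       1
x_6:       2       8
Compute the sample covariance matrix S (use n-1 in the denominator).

Step 1 — column means:
  mean(X_1) = (3 + 2 + 3 + 6 + 2 + 2) / 6 = 18/6 = 3
  mean(X_2) = (3 + 4 + 4 + 6 + 1 + 8) / 6 = 26/6 = 4.3333

Step 2 — sample covariance S[i,j] = (1/(n-1)) · Σ_k (x_{k,i} - mean_i) · (x_{k,j} - mean_j), with n-1 = 5.
  S[X_1,X_1] = ((0)·(0) + (-1)·(-1) + (0)·(0) + (3)·(3) + (-1)·(-1) + (-1)·(-1)) / 5 = 12/5 = 2.4
  S[X_1,X_2] = ((0)·(-1.3333) + (-1)·(-0.3333) + (0)·(-0.3333) + (3)·(1.6667) + (-1)·(-3.3333) + (-1)·(3.6667)) / 5 = 5/5 = 1
  S[X_2,X_2] = ((-1.3333)·(-1.3333) + (-0.3333)·(-0.3333) + (-0.3333)·(-0.3333) + (1.6667)·(1.6667) + (-3.3333)·(-3.3333) + (3.6667)·(3.6667)) / 5 = 29.3333/5 = 5.8667

S is symmetric (S[j,i] = S[i,j]). Assembling:

S = [[2.4, 1],
 [1, 5.8667]]


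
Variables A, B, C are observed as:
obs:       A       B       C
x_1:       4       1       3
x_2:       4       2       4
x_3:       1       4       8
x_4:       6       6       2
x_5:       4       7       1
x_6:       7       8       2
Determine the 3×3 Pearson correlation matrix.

Step 1 — column means:
  mean(A) = (4 + 4 + 1 + 6 + 4 + 7) / 6 = 26/6 = 4.3333
  mean(B) = (1 + 2 + 4 + 6 + 7 + 8) / 6 = 28/6 = 4.6667
  mean(C) = (3 + 4 + 8 + 2 + 1 + 2) / 6 = 20/6 = 3.3333

Step 2 — sample variances and covariances s[i,j] = (1/(n-1)) · Σ_k (x_{k,i} - mean_i) · (x_{k,j} - mean_j), with n-1 = 5:
  s[A,A] = ((-0.3333)·(-0.3333) + (-0.3333)·(-0.3333) + (-3.3333)·(-3.3333) + (1.6667)·(1.6667) + (-0.3333)·(-0.3333) + (2.6667)·(2.6667)) / 5 = 21.3333/5 = 4.2667
  s[A,B] = ((-0.3333)·(-3.6667) + (-0.3333)·(-2.6667) + (-3.3333)·(-0.6667) + (1.6667)·(1.3333) + (-0.3333)·(2.3333) + (2.6667)·(3.3333)) / 5 = 14.6667/5 = 2.9333
  s[A,C] = ((-0.3333)·(-0.3333) + (-0.3333)·(0.6667) + (-3.3333)·(4.6667) + (1.6667)·(-1.3333) + (-0.3333)·(-2.3333) + (2.6667)·(-1.3333)) / 5 = -20.6667/5 = -4.1333
  s[B,B] = ((-3.6667)·(-3.6667) + (-2.6667)·(-2.6667) + (-0.6667)·(-0.6667) + (1.3333)·(1.3333) + (2.3333)·(2.3333) + (3.3333)·(3.3333)) / 5 = 39.3333/5 = 7.8667
  s[B,C] = ((-3.6667)·(-0.3333) + (-2.6667)·(0.6667) + (-0.6667)·(4.6667) + (1.3333)·(-1.3333) + (2.3333)·(-2.3333) + (3.3333)·(-1.3333)) / 5 = -15.3333/5 = -3.0667
  s[C,C] = ((-0.3333)·(-0.3333) + (0.6667)·(0.6667) + (4.6667)·(4.6667) + (-1.3333)·(-1.3333) + (-2.3333)·(-2.3333) + (-1.3333)·(-1.3333)) / 5 = 31.3333/5 = 6.2667
  Sample standard deviations s_i = √(s[i,i]):
  s(A) = √(4.2667) = 2.0656
  s(B) = √(7.8667) = 2.8048
  s(C) = √(6.2667) = 2.5033

Step 3 — r_{ij} = s_{ij} / (s_i · s_j):
  r[A,A] = 1 (diagonal).
  r[A,B] = 2.9333 / (2.0656 · 2.8048) = 2.9333 / 5.7935 = 0.5063
  r[A,C] = -4.1333 / (2.0656 · 2.5033) = -4.1333 / 5.1709 = -0.7994
  r[B,B] = 1 (diagonal).
  r[B,C] = -3.0667 / (2.8048 · 2.5033) = -3.0667 / 7.0212 = -0.4368
  r[C,C] = 1 (diagonal).

R is symmetric with unit diagonal. Assembling:

R = [[1, 0.5063, -0.7994],
 [0.5063, 1, -0.4368],
 [-0.7994, -0.4368, 1]]


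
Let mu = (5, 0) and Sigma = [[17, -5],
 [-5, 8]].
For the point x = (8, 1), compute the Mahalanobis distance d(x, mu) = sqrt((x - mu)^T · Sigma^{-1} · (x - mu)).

Step 1 — centre the observation: (x - mu) = (3, 1).

Step 2 — invert Sigma. det(Sigma) = 17·8 - (-5)² = 111.
  Sigma^{-1} = (1/det) · [[d, -b], [-b, a]] = [[0.0721, 0.045],
 [0.045, 0.1532]].

Step 3 — form the quadratic (x - mu)^T · Sigma^{-1} · (x - mu):
  Sigma^{-1} · (x - mu) = (0.2613, 0.2883).
  (x - mu)^T · [Sigma^{-1} · (x - mu)] = (3)·(0.2613) + (1)·(0.2883) = 1.0721.

Step 4 — take square root: d = √(1.0721) ≈ 1.0354.

d(x, mu) = √(1.0721) ≈ 1.0354


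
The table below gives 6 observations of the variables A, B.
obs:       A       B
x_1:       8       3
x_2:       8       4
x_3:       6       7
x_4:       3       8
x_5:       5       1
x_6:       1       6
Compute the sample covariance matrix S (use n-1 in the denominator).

Step 1 — column means:
  mean(A) = (8 + 8 + 6 + 3 + 5 + 1) / 6 = 31/6 = 5.1667
  mean(B) = (3 + 4 + 7 + 8 + 1 + 6) / 6 = 29/6 = 4.8333

Step 2 — sample covariance S[i,j] = (1/(n-1)) · Σ_k (x_{k,i} - mean_i) · (x_{k,j} - mean_j), with n-1 = 5.
  S[A,A] = ((2.8333)·(2.8333) + (2.8333)·(2.8333) + (0.8333)·(0.8333) + (-2.1667)·(-2.1667) + (-0.1667)·(-0.1667) + (-4.1667)·(-4.1667)) / 5 = 38.8333/5 = 7.7667
  S[A,B] = ((2.8333)·(-1.8333) + (2.8333)·(-0.8333) + (0.8333)·(2.1667) + (-2.1667)·(3.1667) + (-0.1667)·(-3.8333) + (-4.1667)·(1.1667)) / 5 = -16.8333/5 = -3.3667
  S[B,B] = ((-1.8333)·(-1.8333) + (-0.8333)·(-0.8333) + (2.1667)·(2.1667) + (3.1667)·(3.1667) + (-3.8333)·(-3.8333) + (1.1667)·(1.1667)) / 5 = 34.8333/5 = 6.9667

S is symmetric (S[j,i] = S[i,j]). Assembling:

S = [[7.7667, -3.3667],
 [-3.3667, 6.9667]]


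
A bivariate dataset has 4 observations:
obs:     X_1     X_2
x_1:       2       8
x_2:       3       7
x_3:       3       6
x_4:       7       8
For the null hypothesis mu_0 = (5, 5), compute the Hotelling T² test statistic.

Step 1 — sample mean vector:
  mean(X_1) = (2 + 3 + 3 + 7) / 4 = 15/4 = 3.75
  mean(X_2) = (8 + 7 + 6 + 8) / 4 = 29/4 = 7.25
  x̄ = (3.75, 7.25),  deviation x̄ - mu_0 = (3.75, 7.25) - (5, 5) = (-1.25, 2.25).

Step 2 — sample covariance matrix, S[i,j] = (1/(n-1)) · Σ_k (x_{k,i} - mean_i) · (x_{k,j} - mean_j), divisor n-1 = 3:
  S[X_1,X_1] = ((-1.75)·(-1.75) + (-0.75)·(-0.75) + (-0.75)·(-0.75) + (3.25)·(3.25)) / 3 = 14.75/3 = 4.9167
  S[X_1,X_2] = ((-1.75)·(0.75) + (-0.75)·(-0.25) + (-0.75)·(-1.25) + (3.25)·(0.75)) / 3 = 2.25/3 = 0.75
  S[X_2,X_2] = ((0.75)·(0.75) + (-0.25)·(-0.25) + (-1.25)·(-1.25) + (0.75)·(0.75)) / 3 = 2.75/3 = 0.9167
  S = [[4.9167, 0.75],
 [0.75, 0.9167]].

Step 3 — invert S. det(S) = 4.9167·0.9167 - (0.75)² = 3.9444.
  S^{-1} = (1/det) · [[d, -b], [-b, a]] = [[0.2324, -0.1901],
 [-0.1901, 1.2465]].

Step 4 — quadratic form (x̄ - mu_0)^T · S^{-1} · (x̄ - mu_0):
  S^{-1} · (x̄ - mu_0) = (-0.7183, 3.0423),
  (x̄ - mu_0)^T · [...] = (-1.25)·(-0.7183) + (2.25)·(3.0423) = 7.743.

Step 5 — scale by n: T² = 4 · 7.743 = 30.9718.

T² ≈ 30.9718


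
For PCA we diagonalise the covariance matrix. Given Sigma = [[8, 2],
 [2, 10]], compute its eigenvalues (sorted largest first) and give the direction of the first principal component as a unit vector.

Step 1 — characteristic polynomial of 2×2 Sigma:
  det(Sigma - λI) = λ² - trace · λ + det = 0.
  trace = 8 + 10 = 18, det = 8·10 - (2)² = 76.
Step 2 — discriminant:
  Δ = trace² - 4·det = 324 - 304 = 20.
Step 3 — eigenvalues:
  λ = (trace ± √Δ)/2 = (18 ± 4.4721)/2,
  λ_1 = 11.2361,  λ_2 = 6.7639.

Step 4 — unit eigenvector for λ_1: solve (Sigma - λ_1 I)v = 0. First row:
  (8 - 11.2361)·v_x + (2)·v_y = 0, i.e. (-3.2361)·v_x + (2)·v_y = 0,
  so v ∝ (b, λ_1 - a) = (2, 3.2361) = u.
  ||u|| = √((2)² + (3.2361)²) = √(14.4721) ≈ 3.8042,
  v_1 = u/||u|| ≈ (0.5257, 0.8507) (||v_1|| = 1).

λ_1 = 11.2361,  λ_2 = 6.7639;  v_1 ≈ (0.5257, 0.8507)


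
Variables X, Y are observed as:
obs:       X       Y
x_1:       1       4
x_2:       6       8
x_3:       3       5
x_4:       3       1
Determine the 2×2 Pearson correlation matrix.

Step 1 — column means:
  mean(X) = (1 + 6 + 3 + 3) / 4 = 13/4 = 3.25
  mean(Y) = (4 + 8 + 5 + 1) / 4 = 18/4 = 4.5

Step 2 — sample variances and covariances s[i,j] = (1/(n-1)) · Σ_k (x_{k,i} - mean_i) · (x_{k,j} - mean_j), with n-1 = 3:
  s[X,X] = ((-2.25)·(-2.25) + (2.75)·(2.75) + (-0.25)·(-0.25) + (-0.25)·(-0.25)) / 3 = 12.75/3 = 4.25
  s[X,Y] = ((-2.25)·(-0.5) + (2.75)·(3.5) + (-0.25)·(0.5) + (-0.25)·(-3.5)) / 3 = 11.5/3 = 3.8333
  s[Y,Y] = ((-0.5)·(-0.5) + (3.5)·(3.5) + (0.5)·(0.5) + (-3.5)·(-3.5)) / 3 = 25/3 = 8.3333
  Sample standard deviations s_i = √(s[i,i]):
  s(X) = √(4.25) = 2.0616
  s(Y) = √(8.3333) = 2.8868

Step 3 — r_{ij} = s_{ij} / (s_i · s_j):
  r[X,X] = 1 (diagonal).
  r[X,Y] = 3.8333 / (2.0616 · 2.8868) = 3.8333 / 5.9512 = 0.6441
  r[Y,Y] = 1 (diagonal).

R is symmetric with unit diagonal. Assembling:

R = [[1, 0.6441],
 [0.6441, 1]]


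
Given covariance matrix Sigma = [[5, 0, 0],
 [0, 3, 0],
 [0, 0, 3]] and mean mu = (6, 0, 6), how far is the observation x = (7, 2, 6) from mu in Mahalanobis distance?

Step 1 — centre the observation: (x - mu) = (1, 2, 0).

Step 2 — invert Sigma (cofactor / det for 3×3, or solve directly):
  Sigma^{-1} = [[0.2, 0, 0],
 [0, 0.3333, 0],
 [0, 0, 0.3333]].

Step 3 — form the quadratic (x - mu)^T · Sigma^{-1} · (x - mu):
  Sigma^{-1} · (x - mu) = (0.2, 0.6667, 0).
  (x - mu)^T · [Sigma^{-1} · (x - mu)] = (1)·(0.2) + (2)·(0.6667) + (0)·(0) = 1.5333.

Step 4 — take square root: d = √(1.5333) ≈ 1.2383.

d(x, mu) = √(1.5333) ≈ 1.2383


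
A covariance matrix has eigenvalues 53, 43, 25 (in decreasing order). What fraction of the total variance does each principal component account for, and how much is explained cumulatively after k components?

Step 1 — total variance = trace(Sigma) = Σ λ_i = 53 + 43 + 25 = 121.

Step 2 — fraction explained by component i = λ_i / Σ λ:
  PC1: 53/121 = 0.438
  PC2: 43/121 = 0.3554
  PC3: 25/121 = 0.2066

Step 3 — cumulative fraction after k components = (λ_1 + ... + λ_k) / Σ λ:
  k = 1: 53/121 = 0.438
  k = 2: (53 + 43)/121 = 96/121 = 0.7934
  k = 3: (53 + 43 + 25)/121 = 121/121 = 1

Summary (fraction, with percent):

explained: PC1 0.438 (43.8%), PC2 0.3554 (35.54%), PC3 0.2066 (20.66%);  cumulative: 0.438, 0.7934, 1


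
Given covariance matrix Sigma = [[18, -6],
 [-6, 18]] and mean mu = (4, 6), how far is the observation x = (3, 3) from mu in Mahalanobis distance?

Step 1 — centre the observation: (x - mu) = (-1, -3).

Step 2 — invert Sigma. det(Sigma) = 18·18 - (-6)² = 288.
  Sigma^{-1} = (1/det) · [[d, -b], [-b, a]] = [[0.0625, 0.0208],
 [0.0208, 0.0625]].

Step 3 — form the quadratic (x - mu)^T · Sigma^{-1} · (x - mu):
  Sigma^{-1} · (x - mu) = (-0.125, -0.2083).
  (x - mu)^T · [Sigma^{-1} · (x - mu)] = (-1)·(-0.125) + (-3)·(-0.2083) = 0.75.

Step 4 — take square root: d = √(0.75) ≈ 0.866.

d(x, mu) = √(0.75) ≈ 0.866


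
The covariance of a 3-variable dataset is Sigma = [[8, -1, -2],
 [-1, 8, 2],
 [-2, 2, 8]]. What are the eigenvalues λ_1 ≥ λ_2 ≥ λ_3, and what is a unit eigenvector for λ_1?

Step 1 — characteristic polynomial p(λ) = det(λI - Sigma) = λ³ - tr·λ² + c_1·λ - det, where tr = trace, c_1 = sum of the principal 2×2 minors, det = det(Sigma):
  tr = 8 + 8 + 8 = 24,
  c_1 = (8·8 - (-1)²) + (8·8 - (-2)²) + (8·8 - (2)²) = 63 + 60 + 60 = 183,
  det = 8·(8·8 - (2)²) - (-1)·((-1)·8 - (2)·(-2)) + (-2)·((-1)·(2) - 8·(-2)) = 8·(60) - (-1)·(-4) + (-2)·(14) = 448.
  So p(λ) = λ³ - 24λ² + 183λ - 448.
Step 2 — look for an integer root (rational root theorem: any rational root is an integer divisor of 448). Testing λ = 7:
  p(7) = 343 - 1176 + 1281 - 448 = 0  ✓
  Dividing out (λ - 7): p(λ) = (λ - 7)(λ² - 17λ + 64).
Step 3 — remaining eigenvalues from the quadratic λ² - 17λ + 64 = 0:
  Δ = 17² - 4·64 = 289 - 256 = 33,  λ = (17 ± √33)/2 = (17 ± 5.7446)/2 ≈ 11.3723 or 5.6277.
  Sorted: λ_1 = 11.3723,  λ_2 = 7,  λ_3 = 5.6277  (check: sum = 24 = tr ✓).

Step 4 — unit eigenvector for λ_1 ≈ 11.3723: v spans the null space of (Sigma - λ_1 I), whose rows are
  r_1 = (-3.3723, -1, -2),  r_2 = (-1, -3.3723, 2),  r_3 = (-2, 2, -3.3723).
  v is orthogonal to every row, so take v ∝ r_1 × r_2 = ((-1)·(2) - (-2)·(-3.3723), (-2)·(-1) - (-3.3723)·(2), (-3.3723)·(-3.3723) - (-1)·(-1)) ≈ (-8.7446, 8.7446, 10.3723).
  Rescale (multiply by -1 so the first nonzero entry is positive): u = (8.7446, -8.7446, -10.3723).
  ||u|| = √((8.7446)² + (-8.7446)² + (-10.3723)²) = √(260.519) ≈ 16.1406,  v_1 = u/||u|| ≈ (0.5418, -0.5418, -0.6426) (||v_1|| = 1).

λ_1 = 11.3723,  λ_2 = 7,  λ_3 = 5.6277;  v_1 ≈ (0.5418, -0.5418, -0.6426)


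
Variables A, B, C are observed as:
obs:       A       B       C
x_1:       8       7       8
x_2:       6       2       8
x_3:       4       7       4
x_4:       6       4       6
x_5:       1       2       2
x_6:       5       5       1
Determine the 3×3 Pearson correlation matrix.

Step 1 — column means:
  mean(A) = (8 + 6 + 4 + 6 + 1 + 5) / 6 = 30/6 = 5
  mean(B) = (7 + 2 + 7 + 4 + 2 + 5) / 6 = 27/6 = 4.5
  mean(C) = (8 + 8 + 4 + 6 + 2 + 1) / 6 = 29/6 = 4.8333

Step 2 — sample variances and covariances s[i,j] = (1/(n-1)) · Σ_k (x_{k,i} - mean_i) · (x_{k,j} - mean_j), with n-1 = 5:
  s[A,A] = ((3)·(3) + (1)·(1) + (-1)·(-1) + (1)·(1) + (-4)·(-4) + (0)·(0)) / 5 = 28/5 = 5.6
  s[A,B] = ((3)·(2.5) + (1)·(-2.5) + (-1)·(2.5) + (1)·(-0.5) + (-4)·(-2.5) + (0)·(0.5)) / 5 = 12/5 = 2.4
  s[A,C] = ((3)·(3.1667) + (1)·(3.1667) + (-1)·(-0.8333) + (1)·(1.1667) + (-4)·(-2.8333) + (0)·(-3.8333)) / 5 = 26/5 = 5.2
  s[B,B] = ((2.5)·(2.5) + (-2.5)·(-2.5) + (2.5)·(2.5) + (-0.5)·(-0.5) + (-2.5)·(-2.5) + (0.5)·(0.5)) / 5 = 25.5/5 = 5.1
  s[B,C] = ((2.5)·(3.1667) + (-2.5)·(3.1667) + (2.5)·(-0.8333) + (-0.5)·(1.1667) + (-2.5)·(-2.8333) + (0.5)·(-3.8333)) / 5 = 2.5/5 = 0.5
  s[C,C] = ((3.1667)·(3.1667) + (3.1667)·(3.1667) + (-0.8333)·(-0.8333) + (1.1667)·(1.1667) + (-2.8333)·(-2.8333) + (-3.8333)·(-3.8333)) / 5 = 44.8333/5 = 8.9667
  Sample standard deviations s_i = √(s[i,i]):
  s(A) = √(5.6) = 2.3664
  s(B) = √(5.1) = 2.2583
  s(C) = √(8.9667) = 2.9944

Step 3 — r_{ij} = s_{ij} / (s_i · s_j):
  r[A,A] = 1 (diagonal).
  r[A,B] = 2.4 / (2.3664 · 2.2583) = 2.4 / 5.3442 = 0.4491
  r[A,C] = 5.2 / (2.3664 · 2.9944) = 5.2 / 7.0861 = 0.7338
  r[B,B] = 1 (diagonal).
  r[B,C] = 0.5 / (2.2583 · 2.9944) = 0.5 / 6.7624 = 0.0739
  r[C,C] = 1 (diagonal).

R is symmetric with unit diagonal. Assembling:

R = [[1, 0.4491, 0.7338],
 [0.4491, 1, 0.0739],
 [0.7338, 0.0739, 1]]


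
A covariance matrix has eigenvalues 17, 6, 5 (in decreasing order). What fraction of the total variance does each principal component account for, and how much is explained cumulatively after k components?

Step 1 — total variance = trace(Sigma) = Σ λ_i = 17 + 6 + 5 = 28.

Step 2 — fraction explained by component i = λ_i / Σ λ:
  PC1: 17/28 = 0.6071
  PC2: 6/28 = 0.2143
  PC3: 5/28 = 0.1786

Step 3 — cumulative fraction after k components = (λ_1 + ... + λ_k) / Σ λ:
  k = 1: 17/28 = 0.6071
  k = 2: (17 + 6)/28 = 23/28 = 0.8214
  k = 3: (17 + 6 + 5)/28 = 28/28 = 1

Summary (fraction, with percent):

explained: PC1 0.6071 (60.71%), PC2 0.2143 (21.43%), PC3 0.1786 (17.86%);  cumulative: 0.6071, 0.8214, 1


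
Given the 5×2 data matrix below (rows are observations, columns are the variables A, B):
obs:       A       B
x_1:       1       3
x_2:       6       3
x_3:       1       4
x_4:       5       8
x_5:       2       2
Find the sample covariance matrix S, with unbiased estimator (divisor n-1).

Step 1 — column means:
  mean(A) = (1 + 6 + 1 + 5 + 2) / 5 = 15/5 = 3
  mean(B) = (3 + 3 + 4 + 8 + 2) / 5 = 20/5 = 4

Step 2 — sample covariance S[i,j] = (1/(n-1)) · Σ_k (x_{k,i} - mean_i) · (x_{k,j} - mean_j), with n-1 = 4.
  S[A,A] = ((-2)·(-2) + (3)·(3) + (-2)·(-2) + (2)·(2) + (-1)·(-1)) / 4 = 22/4 = 5.5
  S[A,B] = ((-2)·(-1) + (3)·(-1) + (-2)·(0) + (2)·(4) + (-1)·(-2)) / 4 = 9/4 = 2.25
  S[B,B] = ((-1)·(-1) + (-1)·(-1) + (0)·(0) + (4)·(4) + (-2)·(-2)) / 4 = 22/4 = 5.5

S is symmetric (S[j,i] = S[i,j]). Assembling:

S = [[5.5, 2.25],
 [2.25, 5.5]]


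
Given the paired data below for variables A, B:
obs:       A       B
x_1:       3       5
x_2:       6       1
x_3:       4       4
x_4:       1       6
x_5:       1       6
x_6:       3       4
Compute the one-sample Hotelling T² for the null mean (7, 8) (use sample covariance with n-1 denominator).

Step 1 — sample mean vector:
  mean(A) = (3 + 6 + 4 + 1 + 1 + 3) / 6 = 18/6 = 3
  mean(B) = (5 + 1 + 4 + 6 + 6 + 4) / 6 = 26/6 = 4.3333
  x̄ = (3, 4.3333),  deviation x̄ - mu_0 = (3, 4.3333) - (7, 8) = (-4, -3.6667).

Step 2 — sample covariance matrix, S[i,j] = (1/(n-1)) · Σ_k (x_{k,i} - mean_i) · (x_{k,j} - mean_j), divisor n-1 = 5:
  S[A,A] = ((0)·(0) + (3)·(3) + (1)·(1) + (-2)·(-2) + (-2)·(-2) + (0)·(0)) / 5 = 18/5 = 3.6
  S[A,B] = ((0)·(0.6667) + (3)·(-3.3333) + (1)·(-0.3333) + (-2)·(1.6667) + (-2)·(1.6667) + (0)·(-0.3333)) / 5 = -17/5 = -3.4
  S[B,B] = ((0.6667)·(0.6667) + (-3.3333)·(-3.3333) + (-0.3333)·(-0.3333) + (1.6667)·(1.6667) + (1.6667)·(1.6667) + (-0.3333)·(-0.3333)) / 5 = 17.3333/5 = 3.4667
  S = [[3.6, -3.4],
 [-3.4, 3.4667]].

Step 3 — invert S. det(S) = 3.6·3.4667 - (-3.4)² = 0.92.
  S^{-1} = (1/det) · [[d, -b], [-b, a]] = [[3.7681, 3.6957],
 [3.6957, 3.913]].

Step 4 — quadratic form (x̄ - mu_0)^T · S^{-1} · (x̄ - mu_0):
  S^{-1} · (x̄ - mu_0) = (-28.6232, -29.1304),
  (x̄ - mu_0)^T · [...] = (-4)·(-28.6232) + (-3.6667)·(-29.1304) = 221.3043.

Step 5 — scale by n: T² = 6 · 221.3043 = 1327.8261.

T² ≈ 1327.8261


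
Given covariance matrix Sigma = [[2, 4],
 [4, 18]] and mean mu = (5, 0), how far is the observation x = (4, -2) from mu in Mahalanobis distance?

Step 1 — centre the observation: (x - mu) = (-1, -2).

Step 2 — invert Sigma. det(Sigma) = 2·18 - (4)² = 20.
  Sigma^{-1} = (1/det) · [[d, -b], [-b, a]] = [[0.9, -0.2],
 [-0.2, 0.1]].

Step 3 — form the quadratic (x - mu)^T · Sigma^{-1} · (x - mu):
  Sigma^{-1} · (x - mu) = (-0.5, 0).
  (x - mu)^T · [Sigma^{-1} · (x - mu)] = (-1)·(-0.5) + (-2)·(0) = 0.5.

Step 4 — take square root: d = √(0.5) ≈ 0.7071.

d(x, mu) = √(0.5) ≈ 0.7071


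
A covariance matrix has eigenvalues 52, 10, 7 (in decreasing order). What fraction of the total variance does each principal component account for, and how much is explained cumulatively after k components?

Step 1 — total variance = trace(Sigma) = Σ λ_i = 52 + 10 + 7 = 69.

Step 2 — fraction explained by component i = λ_i / Σ λ:
  PC1: 52/69 = 0.7536
  PC2: 10/69 = 0.1449
  PC3: 7/69 = 0.1014

Step 3 — cumulative fraction after k components = (λ_1 + ... + λ_k) / Σ λ:
  k = 1: 52/69 = 0.7536
  k = 2: (52 + 10)/69 = 62/69 = 0.8986
  k = 3: (52 + 10 + 7)/69 = 69/69 = 1

Summary (fraction, with percent):

explained: PC1 0.7536 (75.36%), PC2 0.1449 (14.49%), PC3 0.1014 (10.14%);  cumulative: 0.7536, 0.8986, 1


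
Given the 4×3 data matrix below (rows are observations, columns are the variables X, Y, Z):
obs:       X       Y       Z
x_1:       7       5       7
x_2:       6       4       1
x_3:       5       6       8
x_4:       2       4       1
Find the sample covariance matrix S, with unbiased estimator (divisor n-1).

Step 1 — column means:
  mean(X) = (7 + 6 + 5 + 2) / 4 = 20/4 = 5
  mean(Y) = (5 + 4 + 6 + 4) / 4 = 19/4 = 4.75
  mean(Z) = (7 + 1 + 8 + 1) / 4 = 17/4 = 4.25

Step 2 — sample covariance S[i,j] = (1/(n-1)) · Σ_k (x_{k,i} - mean_i) · (x_{k,j} - mean_j), with n-1 = 3.
  S[X,X] = ((2)·(2) + (1)·(1) + (0)·(0) + (-3)·(-3)) / 3 = 14/3 = 4.6667
  S[X,Y] = ((2)·(0.25) + (1)·(-0.75) + (0)·(1.25) + (-3)·(-0.75)) / 3 = 2/3 = 0.6667
  S[X,Z] = ((2)·(2.75) + (1)·(-3.25) + (0)·(3.75) + (-3)·(-3.25)) / 3 = 12/3 = 4
  S[Y,Y] = ((0.25)·(0.25) + (-0.75)·(-0.75) + (1.25)·(1.25) + (-0.75)·(-0.75)) / 3 = 2.75/3 = 0.9167
  S[Y,Z] = ((0.25)·(2.75) + (-0.75)·(-3.25) + (1.25)·(3.75) + (-0.75)·(-3.25)) / 3 = 10.25/3 = 3.4167
  S[Z,Z] = ((2.75)·(2.75) + (-3.25)·(-3.25) + (3.75)·(3.75) + (-3.25)·(-3.25)) / 3 = 42.75/3 = 14.25

S is symmetric (S[j,i] = S[i,j]). Assembling:

S = [[4.6667, 0.6667, 4],
 [0.6667, 0.9167, 3.4167],
 [4, 3.4167, 14.25]]


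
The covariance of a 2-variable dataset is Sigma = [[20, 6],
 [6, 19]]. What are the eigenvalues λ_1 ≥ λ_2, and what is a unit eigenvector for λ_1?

Step 1 — characteristic polynomial of 2×2 Sigma:
  det(Sigma - λI) = λ² - trace · λ + det = 0.
  trace = 20 + 19 = 39, det = 20·19 - (6)² = 344.
Step 2 — discriminant:
  Δ = trace² - 4·det = 1521 - 1376 = 145.
Step 3 — eigenvalues:
  λ = (trace ± √Δ)/2 = (39 ± 12.0416)/2,
  λ_1 = 25.5208,  λ_2 = 13.4792.

Step 4 — unit eigenvector for λ_1: solve (Sigma - λ_1 I)v = 0. First row:
  (20 - 25.5208)·v_x + (6)·v_y = 0, i.e. (-5.5208)·v_x + (6)·v_y = 0,
  so v ∝ (b, λ_1 - a) = (6, 5.5208) = u.
  ||u|| = √((6)² + (5.5208)²) = √(66.4792) ≈ 8.1535,
  v_1 = u/||u|| ≈ (0.7359, 0.6771) (||v_1|| = 1).

λ_1 = 25.5208,  λ_2 = 13.4792;  v_1 ≈ (0.7359, 0.6771)


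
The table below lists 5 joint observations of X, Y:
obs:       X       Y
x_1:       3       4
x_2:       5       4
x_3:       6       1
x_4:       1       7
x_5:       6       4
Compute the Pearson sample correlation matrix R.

Step 1 — column means:
  mean(X) = (3 + 5 + 6 + 1 + 6) / 5 = 21/5 = 4.2
  mean(Y) = (4 + 4 + 1 + 7 + 4) / 5 = 20/5 = 4

Step 2 — sample variances and covariances s[i,j] = (1/(n-1)) · Σ_k (x_{k,i} - mean_i) · (x_{k,j} - mean_j), with n-1 = 4:
  s[X,X] = ((-1.2)·(-1.2) + (0.8)·(0.8) + (1.8)·(1.8) + (-3.2)·(-3.2) + (1.8)·(1.8)) / 4 = 18.8/4 = 4.7
  s[X,Y] = ((-1.2)·(0) + (0.8)·(0) + (1.8)·(-3) + (-3.2)·(3) + (1.8)·(0)) / 4 = -15/4 = -3.75
  s[Y,Y] = ((0)·(0) + (0)·(0) + (-3)·(-3) + (3)·(3) + (0)·(0)) / 4 = 18/4 = 4.5
  Sample standard deviations s_i = √(s[i,i]):
  s(X) = √(4.7) = 2.1679
  s(Y) = √(4.5) = 2.1213

Step 3 — r_{ij} = s_{ij} / (s_i · s_j):
  r[X,X] = 1 (diagonal).
  r[X,Y] = -3.75 / (2.1679 · 2.1213) = -3.75 / 4.5989 = -0.8154
  r[Y,Y] = 1 (diagonal).

R is symmetric with unit diagonal. Assembling:

R = [[1, -0.8154],
 [-0.8154, 1]]


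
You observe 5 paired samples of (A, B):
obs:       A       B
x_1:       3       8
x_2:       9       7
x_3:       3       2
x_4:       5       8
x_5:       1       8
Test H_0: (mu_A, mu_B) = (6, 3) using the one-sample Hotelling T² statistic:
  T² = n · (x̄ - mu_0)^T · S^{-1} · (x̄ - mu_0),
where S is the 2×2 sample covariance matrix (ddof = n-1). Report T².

Step 1 — sample mean vector:
  mean(A) = (3 + 9 + 3 + 5 + 1) / 5 = 21/5 = 4.2
  mean(B) = (8 + 7 + 2 + 8 + 8) / 5 = 33/5 = 6.6
  x̄ = (4.2, 6.6),  deviation x̄ - mu_0 = (4.2, 6.6) - (6, 3) = (-1.8, 3.6).

Step 2 — sample covariance matrix, S[i,j] = (1/(n-1)) · Σ_k (x_{k,i} - mean_i) · (x_{k,j} - mean_j), divisor n-1 = 4:
  S[A,A] = ((-1.2)·(-1.2) + (4.8)·(4.8) + (-1.2)·(-1.2) + (0.8)·(0.8) + (-3.2)·(-3.2)) / 4 = 36.8/4 = 9.2
  S[A,B] = ((-1.2)·(1.4) + (4.8)·(0.4) + (-1.2)·(-4.6) + (0.8)·(1.4) + (-3.2)·(1.4)) / 4 = 2.4/4 = 0.6
  S[B,B] = ((1.4)·(1.4) + (0.4)·(0.4) + (-4.6)·(-4.6) + (1.4)·(1.4) + (1.4)·(1.4)) / 4 = 27.2/4 = 6.8
  S = [[9.2, 0.6],
 [0.6, 6.8]].

Step 3 — invert S. det(S) = 9.2·6.8 - (0.6)² = 62.2.
  S^{-1} = (1/det) · [[d, -b], [-b, a]] = [[0.1093, -0.0096],
 [-0.0096, 0.1479]].

Step 4 — quadratic form (x̄ - mu_0)^T · S^{-1} · (x̄ - mu_0):
  S^{-1} · (x̄ - mu_0) = (-0.2315, 0.5498),
  (x̄ - mu_0)^T · [...] = (-1.8)·(-0.2315) + (3.6)·(0.5498) = 2.3961.

Step 5 — scale by n: T² = 5 · 2.3961 = 11.9807.

T² ≈ 11.9807
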